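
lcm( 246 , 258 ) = 10578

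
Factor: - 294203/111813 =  - 371/141 = - 3^(-1)*7^1 * 47^( - 1 )*53^1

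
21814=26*839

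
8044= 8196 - 152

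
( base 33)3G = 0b1110011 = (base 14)83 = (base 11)a5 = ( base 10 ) 115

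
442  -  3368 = - 2926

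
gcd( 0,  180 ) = 180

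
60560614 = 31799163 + 28761451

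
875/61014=875/61014 = 0.01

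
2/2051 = 2/2051= 0.00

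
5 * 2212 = 11060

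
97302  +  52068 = 149370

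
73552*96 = 7060992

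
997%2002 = 997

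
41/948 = 41/948=0.04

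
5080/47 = 5080/47 = 108.09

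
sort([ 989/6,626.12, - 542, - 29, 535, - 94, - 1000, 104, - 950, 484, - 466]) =[- 1000 , - 950, - 542, - 466, - 94,  -  29,104, 989/6, 484,535, 626.12]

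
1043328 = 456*2288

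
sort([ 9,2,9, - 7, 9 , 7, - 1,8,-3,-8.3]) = [ - 8.3, - 7,-3, - 1, 2, 7,8, 9,9,9]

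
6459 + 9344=15803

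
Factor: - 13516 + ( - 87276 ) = -2^3*43^1 *293^1 = -100792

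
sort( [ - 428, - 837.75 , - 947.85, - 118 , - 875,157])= [-947.85, - 875, - 837.75, - 428,-118,  157 ] 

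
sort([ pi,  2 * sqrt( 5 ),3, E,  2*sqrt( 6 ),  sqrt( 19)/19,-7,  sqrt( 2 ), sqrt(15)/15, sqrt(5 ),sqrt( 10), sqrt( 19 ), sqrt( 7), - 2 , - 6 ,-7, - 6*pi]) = [  -  6*pi, - 7, - 7, - 6, - 2,  sqrt ( 19)/19,  sqrt( 15 ) /15,sqrt( 2), sqrt( 5 ),sqrt( 7 ), E, 3, pi,sqrt( 10) , sqrt(19),2*sqrt( 5),  2*sqrt( 6 )]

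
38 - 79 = - 41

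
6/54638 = 3/27319 =0.00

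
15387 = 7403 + 7984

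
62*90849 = 5632638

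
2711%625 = 211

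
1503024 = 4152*362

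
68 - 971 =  - 903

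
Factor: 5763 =3^1*17^1*113^1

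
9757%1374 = 139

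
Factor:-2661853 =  - 2661853^1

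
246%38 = 18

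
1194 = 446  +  748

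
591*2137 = 1262967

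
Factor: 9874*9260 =91433240  =  2^3*5^1 * 463^1* 4937^1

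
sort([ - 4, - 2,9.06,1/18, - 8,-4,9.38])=[ - 8, - 4,- 4, - 2,  1/18 , 9.06, 9.38]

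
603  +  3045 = 3648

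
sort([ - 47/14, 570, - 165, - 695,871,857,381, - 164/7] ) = [ - 695, - 165,-164/7 , - 47/14,  381,570, 857,871 ] 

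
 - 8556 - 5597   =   - 14153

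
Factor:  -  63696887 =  - 367^1*173561^1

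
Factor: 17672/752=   2^( - 1)*47^1 = 47/2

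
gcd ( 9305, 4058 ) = 1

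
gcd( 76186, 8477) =1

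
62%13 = 10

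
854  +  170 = 1024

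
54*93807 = 5065578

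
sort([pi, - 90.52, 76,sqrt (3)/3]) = [ - 90.52,sqrt( 3 )/3,pi , 76]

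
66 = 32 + 34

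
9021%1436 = 405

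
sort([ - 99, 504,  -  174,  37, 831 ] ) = [ - 174, - 99, 37,504, 831]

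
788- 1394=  - 606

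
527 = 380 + 147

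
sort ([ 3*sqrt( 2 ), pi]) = [ pi,3* sqrt( 2 )] 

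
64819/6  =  64819/6= 10803.17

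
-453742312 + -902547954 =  - 1356290266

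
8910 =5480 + 3430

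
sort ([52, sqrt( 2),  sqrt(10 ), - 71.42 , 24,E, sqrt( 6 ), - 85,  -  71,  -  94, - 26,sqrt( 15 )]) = [ - 94, - 85,  -  71.42,-71,-26,sqrt( 2),  sqrt(6 ),E, sqrt ( 10),sqrt( 15 ),24,52]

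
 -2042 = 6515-8557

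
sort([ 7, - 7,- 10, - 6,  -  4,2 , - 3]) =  [ - 10, - 7, - 6, - 4, - 3,  2, 7 ]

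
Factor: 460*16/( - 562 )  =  -2^5 * 5^1*23^1*281^( - 1) = -3680/281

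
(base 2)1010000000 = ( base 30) la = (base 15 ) 2CA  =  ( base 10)640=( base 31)kk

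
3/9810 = 1/3270  =  0.00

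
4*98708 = 394832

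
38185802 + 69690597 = 107876399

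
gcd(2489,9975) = 19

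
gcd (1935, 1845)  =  45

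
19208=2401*8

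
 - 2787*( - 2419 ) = 6741753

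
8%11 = 8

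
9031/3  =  9031/3  =  3010.33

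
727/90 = 727/90 = 8.08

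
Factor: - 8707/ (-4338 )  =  2^( -1)*3^( - 2)*241^(-1)*8707^1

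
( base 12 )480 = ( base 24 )140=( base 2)1010100000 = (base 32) l0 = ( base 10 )672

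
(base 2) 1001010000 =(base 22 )14k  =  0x250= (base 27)LP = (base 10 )592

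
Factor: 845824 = 2^11*7^1*59^1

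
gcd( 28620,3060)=180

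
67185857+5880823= 73066680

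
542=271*2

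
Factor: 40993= 40993^1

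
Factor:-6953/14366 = -2^( - 1 )*11^(-1) * 17^1*409^1 * 653^( - 1) 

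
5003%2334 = 335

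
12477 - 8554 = 3923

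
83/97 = 83/97= 0.86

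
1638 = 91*18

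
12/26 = 6/13 = 0.46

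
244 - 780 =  - 536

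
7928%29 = 11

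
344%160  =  24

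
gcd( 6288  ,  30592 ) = 16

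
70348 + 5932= 76280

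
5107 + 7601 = 12708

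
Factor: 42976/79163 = 2^5*7^( - 1)*17^1*43^( - 1) * 79^1*263^(-1) 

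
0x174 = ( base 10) 372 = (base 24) FC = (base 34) aw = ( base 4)11310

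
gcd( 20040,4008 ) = 4008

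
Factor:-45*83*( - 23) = 3^2*5^1*23^1*83^1 = 85905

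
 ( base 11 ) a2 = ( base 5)422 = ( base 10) 112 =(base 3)11011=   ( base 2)1110000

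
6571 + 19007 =25578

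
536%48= 8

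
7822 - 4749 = 3073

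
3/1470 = 1/490 = 0.00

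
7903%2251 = 1150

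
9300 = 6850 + 2450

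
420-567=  - 147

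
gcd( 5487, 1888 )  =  59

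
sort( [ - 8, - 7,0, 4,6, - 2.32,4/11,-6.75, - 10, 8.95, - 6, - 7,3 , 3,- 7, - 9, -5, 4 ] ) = [ - 10, - 9, - 8, - 7, - 7, - 7,  -  6.75, - 6, - 5, - 2.32, 0,4/11,3,3, 4,4,6,  8.95 ] 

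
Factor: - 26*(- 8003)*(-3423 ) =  - 2^1*3^1*7^1*13^1*53^1 * 151^1*163^1 = - 712250994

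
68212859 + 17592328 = 85805187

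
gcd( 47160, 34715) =655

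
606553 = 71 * 8543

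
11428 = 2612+8816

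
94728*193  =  18282504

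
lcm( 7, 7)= 7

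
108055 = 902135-794080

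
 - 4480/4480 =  - 1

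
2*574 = 1148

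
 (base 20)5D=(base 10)113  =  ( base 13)89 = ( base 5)423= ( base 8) 161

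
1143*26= 29718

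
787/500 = 1 + 287/500=1.57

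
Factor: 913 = 11^1*83^1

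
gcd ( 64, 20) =4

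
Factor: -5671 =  - 53^1*107^1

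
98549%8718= 2651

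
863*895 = 772385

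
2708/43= 62+42/43  =  62.98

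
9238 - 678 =8560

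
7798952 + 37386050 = 45185002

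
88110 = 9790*9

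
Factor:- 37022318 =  - 2^1*23^1 * 804833^1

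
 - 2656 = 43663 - 46319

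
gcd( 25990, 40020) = 230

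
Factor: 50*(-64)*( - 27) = 2^7*3^3*5^2 = 86400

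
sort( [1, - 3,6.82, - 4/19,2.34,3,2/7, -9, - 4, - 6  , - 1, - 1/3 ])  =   [ -9, - 6, - 4, -3, -1, - 1/3,  -  4/19,2/7,1,2.34,3,6.82 ] 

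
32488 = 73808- 41320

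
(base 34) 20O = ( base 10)2336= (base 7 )6545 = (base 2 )100100100000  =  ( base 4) 210200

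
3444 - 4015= - 571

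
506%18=2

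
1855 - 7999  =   - 6144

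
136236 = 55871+80365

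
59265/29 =59265/29 = 2043.62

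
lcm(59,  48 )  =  2832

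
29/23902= 29/23902 = 0.00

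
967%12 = 7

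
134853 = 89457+45396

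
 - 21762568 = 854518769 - 876281337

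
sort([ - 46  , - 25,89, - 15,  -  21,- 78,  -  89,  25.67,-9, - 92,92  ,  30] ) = [  -  92, - 89, - 78, - 46, - 25,-21, - 15,-9,25.67, 30, 89  ,  92]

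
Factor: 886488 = 2^3*3^1*43^1*859^1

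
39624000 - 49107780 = - 9483780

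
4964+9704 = 14668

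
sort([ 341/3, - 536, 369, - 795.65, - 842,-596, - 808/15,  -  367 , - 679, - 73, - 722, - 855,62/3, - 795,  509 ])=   [-855, - 842, - 795.65, - 795, - 722, - 679, - 596, - 536,- 367, - 73, - 808/15,  62/3,341/3,369, 509]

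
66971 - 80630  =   - 13659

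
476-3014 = -2538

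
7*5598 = 39186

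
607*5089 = 3089023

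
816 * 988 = 806208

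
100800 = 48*2100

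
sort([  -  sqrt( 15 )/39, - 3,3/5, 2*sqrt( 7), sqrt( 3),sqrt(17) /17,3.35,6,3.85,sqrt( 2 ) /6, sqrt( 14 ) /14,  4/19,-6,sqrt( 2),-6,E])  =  [ - 6,-6, - 3, - sqrt ( 15 )/39 , 4/19, sqrt( 2 ) /6, sqrt( 17 )/17,sqrt( 14) /14,3/5 , sqrt( 2) , sqrt( 3),E,3.35, 3.85,2*sqrt( 7 ),6 ] 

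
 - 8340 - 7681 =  - 16021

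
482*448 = 215936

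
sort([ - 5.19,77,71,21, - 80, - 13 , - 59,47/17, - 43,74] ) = [ - 80, - 59,-43, - 13, - 5.19,47/17,21,71,  74,77]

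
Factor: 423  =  3^2*47^1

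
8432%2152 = 1976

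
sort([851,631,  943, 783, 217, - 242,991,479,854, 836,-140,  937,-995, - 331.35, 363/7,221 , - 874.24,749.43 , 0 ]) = [ - 995, - 874.24,-331.35,-242, - 140,0, 363/7, 217,221, 479,631,749.43  ,  783,836, 851, 854,937,943, 991] 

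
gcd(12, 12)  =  12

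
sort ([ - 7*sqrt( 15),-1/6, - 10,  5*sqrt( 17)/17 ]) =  [  -  7*sqrt( 15),  -  10,-1/6 , 5*sqrt(17 )/17] 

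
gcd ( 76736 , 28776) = 9592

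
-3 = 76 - 79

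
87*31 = 2697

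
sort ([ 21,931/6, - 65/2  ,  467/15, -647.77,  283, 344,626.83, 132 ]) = [ - 647.77, - 65/2, 21, 467/15, 132 , 931/6, 283, 344,626.83]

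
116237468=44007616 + 72229852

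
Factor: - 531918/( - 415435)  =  2^1*3^2*5^( - 1) * 19^( - 1)*29^1*1019^1*4373^(-1)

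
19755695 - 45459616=  -  25703921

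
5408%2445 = 518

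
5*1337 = 6685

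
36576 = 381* 96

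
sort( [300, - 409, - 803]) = [ - 803 , - 409 , 300]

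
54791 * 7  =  383537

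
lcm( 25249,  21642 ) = 151494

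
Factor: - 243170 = - 2^1 * 5^1*24317^1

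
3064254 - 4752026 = - 1687772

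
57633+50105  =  107738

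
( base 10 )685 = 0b1010101101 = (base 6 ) 3101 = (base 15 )30A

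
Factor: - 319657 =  - 13^1*67^1*367^1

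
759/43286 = 33/1882= 0.02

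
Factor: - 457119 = -3^2 *13^1*3907^1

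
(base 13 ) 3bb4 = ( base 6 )103445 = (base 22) HGH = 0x2195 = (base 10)8597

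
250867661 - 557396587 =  - 306528926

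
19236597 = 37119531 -17882934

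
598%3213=598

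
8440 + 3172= 11612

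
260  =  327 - 67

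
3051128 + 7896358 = 10947486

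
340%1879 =340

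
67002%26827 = 13348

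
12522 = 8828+3694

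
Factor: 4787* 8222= 2^1*4111^1*4787^1 = 39358714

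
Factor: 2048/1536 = 4/3 = 2^2* 3^(-1) 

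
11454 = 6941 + 4513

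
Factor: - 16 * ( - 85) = 1360 = 2^4*5^1*17^1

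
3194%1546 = 102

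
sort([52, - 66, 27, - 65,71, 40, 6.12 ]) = [ - 66, - 65, 6.12, 27, 40,  52,71 ] 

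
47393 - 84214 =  - 36821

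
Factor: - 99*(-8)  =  2^3*3^2*11^1 = 792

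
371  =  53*7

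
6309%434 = 233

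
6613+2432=9045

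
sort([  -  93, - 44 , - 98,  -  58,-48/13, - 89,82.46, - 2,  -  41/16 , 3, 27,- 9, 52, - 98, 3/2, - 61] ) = [  -  98, - 98, - 93, - 89, - 61,-58,- 44,- 9, - 48/13, - 41/16,-2, 3/2, 3, 27,52,  82.46 ]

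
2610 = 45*58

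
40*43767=1750680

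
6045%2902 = 241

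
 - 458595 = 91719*( - 5)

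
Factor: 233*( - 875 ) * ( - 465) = 94801875 = 3^1 * 5^4*7^1*31^1*233^1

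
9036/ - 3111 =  -3012/1037 = -  2.90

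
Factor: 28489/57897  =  3^( - 2 )*7^( - 1 )*31^1= 31/63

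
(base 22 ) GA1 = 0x1f1d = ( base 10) 7965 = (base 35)6hk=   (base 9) 11830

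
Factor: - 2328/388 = - 2^1*3^1=-6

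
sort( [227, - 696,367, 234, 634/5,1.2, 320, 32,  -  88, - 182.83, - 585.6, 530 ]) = [ - 696 , - 585.6, - 182.83, - 88,1.2, 32, 634/5, 227,234,  320, 367, 530]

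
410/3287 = 410/3287 = 0.12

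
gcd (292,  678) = 2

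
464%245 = 219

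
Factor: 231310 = 2^1*5^1 * 23131^1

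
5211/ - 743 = -8+733/743 = - 7.01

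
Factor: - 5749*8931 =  - 51344319 = -3^1*13^1*229^1*5749^1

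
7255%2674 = 1907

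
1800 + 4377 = 6177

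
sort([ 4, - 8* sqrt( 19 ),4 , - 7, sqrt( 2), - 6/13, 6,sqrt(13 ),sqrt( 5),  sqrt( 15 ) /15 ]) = [ - 8*sqrt( 19), - 7, - 6/13,sqrt( 15) /15,sqrt( 2) , sqrt(5 ), sqrt(13),4, 4, 6]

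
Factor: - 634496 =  - 2^7*4957^1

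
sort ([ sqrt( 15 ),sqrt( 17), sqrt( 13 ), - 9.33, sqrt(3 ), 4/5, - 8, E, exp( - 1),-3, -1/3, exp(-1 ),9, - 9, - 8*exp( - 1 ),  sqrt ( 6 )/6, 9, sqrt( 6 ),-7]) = [ - 9.33, - 9, - 8, - 7, - 3 , - 8*exp( - 1 ), - 1/3, exp( - 1),exp(-1),sqrt( 6)/6, 4/5, sqrt(3 ),sqrt( 6),  E, sqrt(13 ), sqrt( 15) , sqrt(17 ), 9,9 ] 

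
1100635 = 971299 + 129336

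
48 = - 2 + 50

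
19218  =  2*9609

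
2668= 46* 58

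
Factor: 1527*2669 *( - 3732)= -2^2*3^2 * 17^1*157^1*311^1 * 509^1 = - 15210001116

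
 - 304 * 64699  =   - 19668496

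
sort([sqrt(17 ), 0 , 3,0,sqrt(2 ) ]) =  [0,0, sqrt( 2), 3 , sqrt( 17 ) ] 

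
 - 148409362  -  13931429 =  - 162340791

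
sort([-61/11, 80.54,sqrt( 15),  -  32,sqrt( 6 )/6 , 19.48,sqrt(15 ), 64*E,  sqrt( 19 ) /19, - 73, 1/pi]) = [ - 73, -32,-61/11,sqrt ( 19 ) /19, 1/pi,sqrt( 6) /6,sqrt( 15 ),sqrt (15 ),19.48,80.54,  64*E] 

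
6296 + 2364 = 8660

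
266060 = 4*66515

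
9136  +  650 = 9786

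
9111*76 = 692436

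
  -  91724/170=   -  45862/85 = -539.55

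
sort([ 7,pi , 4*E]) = [pi,7,4*E] 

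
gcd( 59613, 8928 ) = 93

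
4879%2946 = 1933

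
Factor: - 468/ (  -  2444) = 3^2*47^(-1 )  =  9/47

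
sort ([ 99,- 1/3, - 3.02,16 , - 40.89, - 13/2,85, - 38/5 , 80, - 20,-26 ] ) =[ - 40.89,  -  26,  -  20,  -  38/5, - 13/2, - 3.02, - 1/3 , 16,80, 85, 99] 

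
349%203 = 146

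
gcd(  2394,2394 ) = 2394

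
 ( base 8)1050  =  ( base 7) 1416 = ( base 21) 156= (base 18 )1CC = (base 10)552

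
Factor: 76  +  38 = 2^1*3^1 *19^1 = 114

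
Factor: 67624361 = 7^2*31^1*44519^1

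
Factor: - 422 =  - 2^1 * 211^1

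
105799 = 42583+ 63216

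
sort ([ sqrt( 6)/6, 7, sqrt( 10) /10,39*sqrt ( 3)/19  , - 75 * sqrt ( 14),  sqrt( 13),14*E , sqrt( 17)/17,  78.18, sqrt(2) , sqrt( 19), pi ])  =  [  -  75*sqrt ( 14 ) , sqrt( 17)/17 , sqrt( 10) /10,  sqrt( 6) /6,sqrt( 2 ),pi , 39*sqrt(3 )/19,  sqrt( 13 ),  sqrt(19),  7, 14*E,78.18 ]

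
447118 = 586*763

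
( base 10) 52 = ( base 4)310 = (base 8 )64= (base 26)20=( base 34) 1i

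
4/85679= 4/85679 =0.00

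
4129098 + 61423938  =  65553036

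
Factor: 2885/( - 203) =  - 5^1*7^ ( - 1 )*  29^( - 1) * 577^1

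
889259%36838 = 5147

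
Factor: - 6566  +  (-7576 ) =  - 2^1*3^1*2357^1 = - 14142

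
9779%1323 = 518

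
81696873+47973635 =129670508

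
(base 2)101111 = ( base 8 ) 57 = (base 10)47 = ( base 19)29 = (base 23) 21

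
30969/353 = 87 + 258/353 = 87.73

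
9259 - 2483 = 6776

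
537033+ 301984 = 839017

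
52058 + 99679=151737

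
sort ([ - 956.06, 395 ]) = [-956.06, 395] 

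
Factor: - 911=-911^1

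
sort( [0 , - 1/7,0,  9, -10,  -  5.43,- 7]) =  [ - 10, - 7,  -  5.43, - 1/7,  0, 0,  9]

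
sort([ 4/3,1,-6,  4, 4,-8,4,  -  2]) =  [ - 8, -6, - 2, 1, 4/3, 4, 4 , 4 ]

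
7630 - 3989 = 3641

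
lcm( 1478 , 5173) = 10346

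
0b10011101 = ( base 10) 157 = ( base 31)52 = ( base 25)67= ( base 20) 7H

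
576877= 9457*61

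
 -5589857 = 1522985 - 7112842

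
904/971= 904/971  =  0.93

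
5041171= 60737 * 83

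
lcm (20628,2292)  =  20628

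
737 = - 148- - 885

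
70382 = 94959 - 24577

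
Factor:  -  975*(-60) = 2^2 * 3^2* 5^3 * 13^1 = 58500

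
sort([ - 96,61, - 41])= [ - 96, - 41, 61] 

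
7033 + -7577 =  - 544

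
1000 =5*200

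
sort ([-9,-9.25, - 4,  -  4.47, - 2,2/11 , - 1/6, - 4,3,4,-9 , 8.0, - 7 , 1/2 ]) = [ - 9.25, - 9, - 9,-7, - 4.47, - 4, - 4, -2,-1/6,2/11,1/2,3, 4,8.0 ]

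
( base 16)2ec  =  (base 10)748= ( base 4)23230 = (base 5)10443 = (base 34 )M0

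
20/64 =5/16  =  0.31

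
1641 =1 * 1641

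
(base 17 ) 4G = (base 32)2K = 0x54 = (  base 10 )84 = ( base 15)59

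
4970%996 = 986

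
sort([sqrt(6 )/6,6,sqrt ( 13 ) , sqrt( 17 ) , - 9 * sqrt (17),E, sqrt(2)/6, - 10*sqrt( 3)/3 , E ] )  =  [ -9*sqrt( 17), - 10*sqrt (3)/3, sqrt ( 2)/6,sqrt( 6)/6 , E,E,sqrt( 13),sqrt(17 ) , 6 ]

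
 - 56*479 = - 26824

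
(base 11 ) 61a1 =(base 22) glc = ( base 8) 20032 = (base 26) c42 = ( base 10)8218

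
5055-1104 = 3951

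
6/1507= 6/1507=0.00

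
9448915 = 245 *38567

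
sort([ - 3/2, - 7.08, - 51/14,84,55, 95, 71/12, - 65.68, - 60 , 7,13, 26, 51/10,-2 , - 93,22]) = [-93, - 65.68, - 60, - 7.08,-51/14,-2,  -  3/2,  51/10, 71/12,7, 13,22,26,55,84, 95]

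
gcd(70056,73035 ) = 9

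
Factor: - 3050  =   - 2^1*5^2 * 61^1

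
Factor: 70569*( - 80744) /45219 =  - 2^3*3^1*7841^1*10093^1 * 15073^ (-1)  =  - 1899341112/15073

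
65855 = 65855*1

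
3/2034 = 1/678 = 0.00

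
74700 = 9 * 8300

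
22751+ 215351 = 238102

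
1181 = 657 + 524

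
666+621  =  1287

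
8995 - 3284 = 5711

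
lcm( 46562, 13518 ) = 419058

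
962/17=962/17 = 56.59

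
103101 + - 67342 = 35759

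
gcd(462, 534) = 6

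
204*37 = 7548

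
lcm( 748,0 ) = 0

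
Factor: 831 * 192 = 159552 = 2^6 * 3^2*277^1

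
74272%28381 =17510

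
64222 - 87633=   -  23411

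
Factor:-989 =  - 23^1*43^1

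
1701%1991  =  1701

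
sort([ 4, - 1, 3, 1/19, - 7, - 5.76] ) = [ - 7, - 5.76, - 1, 1/19, 3,4]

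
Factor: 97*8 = 2^3*97^1 = 776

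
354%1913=354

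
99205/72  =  1377 + 61/72 = 1377.85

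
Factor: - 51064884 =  - 2^2*3^3 * 13^1*37^1*983^1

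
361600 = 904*400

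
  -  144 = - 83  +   - 61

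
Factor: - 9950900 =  -2^2*5^2 * 151^1*659^1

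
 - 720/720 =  - 1 = - 1.00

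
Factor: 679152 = 2^4*3^1*14149^1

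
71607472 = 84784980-13177508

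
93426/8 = 11678 + 1/4 = 11678.25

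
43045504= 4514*9536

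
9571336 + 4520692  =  14092028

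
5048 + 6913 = 11961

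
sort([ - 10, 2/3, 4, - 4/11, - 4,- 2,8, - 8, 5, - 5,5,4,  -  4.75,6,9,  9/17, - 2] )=[ - 10, - 8, - 5, - 4.75, - 4 , - 2, - 2, - 4/11,9/17,2/3,4 , 4,5, 5, 6,8, 9] 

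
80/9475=16/1895 = 0.01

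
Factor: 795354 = 2^1 * 3^1* 7^1 *29^1*653^1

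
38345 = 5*7669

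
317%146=25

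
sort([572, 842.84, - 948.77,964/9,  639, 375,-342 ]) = [ - 948.77, - 342, 964/9,375, 572, 639, 842.84]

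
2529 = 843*3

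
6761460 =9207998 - 2446538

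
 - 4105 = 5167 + - 9272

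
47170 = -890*(- 53 )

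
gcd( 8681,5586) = 1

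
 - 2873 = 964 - 3837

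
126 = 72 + 54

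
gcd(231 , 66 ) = 33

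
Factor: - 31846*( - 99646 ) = 3173326516 = 2^2*15923^1*49823^1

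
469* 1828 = 857332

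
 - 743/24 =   -  743/24 = - 30.96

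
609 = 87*7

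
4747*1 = 4747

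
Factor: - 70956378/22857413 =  - 2^1*3^3 *79^1*439^ (  -  1)*16633^1 *52067^( - 1)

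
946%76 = 34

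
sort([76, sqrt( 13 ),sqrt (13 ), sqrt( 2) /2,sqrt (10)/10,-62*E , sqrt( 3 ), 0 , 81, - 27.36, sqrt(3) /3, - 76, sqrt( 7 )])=[ - 62 * E, - 76, - 27.36, 0, sqrt( 10 ) /10, sqrt(3 ) /3,sqrt ( 2 ) /2,sqrt(3 ), sqrt(7 ),  sqrt(13 ), sqrt( 13 ) , 76, 81 ] 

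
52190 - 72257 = -20067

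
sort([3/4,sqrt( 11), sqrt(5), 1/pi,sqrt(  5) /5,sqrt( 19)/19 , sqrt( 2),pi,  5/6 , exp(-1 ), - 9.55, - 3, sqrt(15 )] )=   [ - 9.55, - 3,sqrt( 19 )/19,1/pi,exp(  -  1),sqrt( 5 ) /5,3/4,5/6,sqrt( 2), sqrt( 5), pi, sqrt(11),sqrt(15) ] 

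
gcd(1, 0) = 1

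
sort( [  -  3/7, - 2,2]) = [ - 2 , - 3/7, 2]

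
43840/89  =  43840/89 = 492.58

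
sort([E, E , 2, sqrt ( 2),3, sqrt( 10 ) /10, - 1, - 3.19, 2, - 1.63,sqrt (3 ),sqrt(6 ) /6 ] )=[-3.19, - 1.63 ,-1, sqrt(10 ) /10, sqrt(6)/6, sqrt( 2), sqrt(3 ), 2, 2,E,  E, 3 ]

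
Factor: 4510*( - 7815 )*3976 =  - 2^4*3^1*5^2*7^1*11^1*41^1*71^1*521^1= - 140136704400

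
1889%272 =257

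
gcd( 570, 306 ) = 6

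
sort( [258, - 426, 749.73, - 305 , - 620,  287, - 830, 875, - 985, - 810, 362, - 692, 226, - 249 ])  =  [  -  985, - 830, - 810, - 692, - 620  , - 426, - 305, - 249,226,258,287, 362,749.73,875]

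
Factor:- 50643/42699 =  - 3^1*17^1*43^( - 1 )= -  51/43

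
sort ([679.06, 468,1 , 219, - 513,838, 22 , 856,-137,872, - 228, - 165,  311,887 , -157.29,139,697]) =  [  -  513, - 228,-165, - 157.29, - 137,1, 22,139,219, 311,468, 679.06, 697, 838, 856, 872 , 887 ] 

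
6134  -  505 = 5629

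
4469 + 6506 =10975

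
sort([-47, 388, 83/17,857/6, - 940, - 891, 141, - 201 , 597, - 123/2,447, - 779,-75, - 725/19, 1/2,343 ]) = [-940,-891,-779, -201, - 75, - 123/2, - 47, - 725/19, 1/2 , 83/17, 141,857/6, 343, 388,447, 597 ] 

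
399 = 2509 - 2110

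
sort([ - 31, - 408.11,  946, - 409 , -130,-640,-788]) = [ - 788 , - 640, - 409, - 408.11, - 130, - 31,946 ]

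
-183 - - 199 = 16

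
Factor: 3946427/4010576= 2^(-4 )*367^( - 1 ) * 683^( - 1)*3946427^1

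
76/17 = 76/17 = 4.47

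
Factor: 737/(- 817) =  - 11^1*19^( - 1)*43^ ( - 1 )*67^1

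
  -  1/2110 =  - 1 + 2109/2110  =  -0.00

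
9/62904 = 3/20968 = 0.00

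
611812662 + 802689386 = 1414502048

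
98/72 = 1 + 13/36=1.36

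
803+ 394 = 1197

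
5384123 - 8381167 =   -  2997044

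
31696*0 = 0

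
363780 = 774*470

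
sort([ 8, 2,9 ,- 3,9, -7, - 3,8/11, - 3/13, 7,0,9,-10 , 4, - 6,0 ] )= [ -10, - 7, - 6, - 3, - 3, - 3/13,  0,0,8/11, 2,4, 7,8,9, 9 , 9 ]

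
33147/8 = 4143 + 3/8 = 4143.38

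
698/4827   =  698/4827=0.14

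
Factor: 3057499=19^1  *29^1 * 31^1*179^1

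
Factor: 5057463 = 3^1*1685821^1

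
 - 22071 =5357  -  27428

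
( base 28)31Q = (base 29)2OS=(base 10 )2406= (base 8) 4546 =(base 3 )10022010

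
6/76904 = 3/38452 = 0.00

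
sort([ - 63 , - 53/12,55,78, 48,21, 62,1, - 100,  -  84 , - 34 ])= [ - 100, - 84,-63, - 34, - 53/12,1,21,48,55,62, 78]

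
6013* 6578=39553514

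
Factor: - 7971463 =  - 89^1*89567^1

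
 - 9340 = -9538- - 198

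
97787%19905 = 18167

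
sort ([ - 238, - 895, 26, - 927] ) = [- 927,-895,-238, 26] 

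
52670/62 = 849+16/31 = 849.52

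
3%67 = 3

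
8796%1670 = 446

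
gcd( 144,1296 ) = 144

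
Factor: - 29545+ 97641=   68096 = 2^9*7^1*19^1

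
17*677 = 11509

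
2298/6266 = 1149/3133 = 0.37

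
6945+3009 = 9954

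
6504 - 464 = 6040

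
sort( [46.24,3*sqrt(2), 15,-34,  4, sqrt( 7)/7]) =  [ - 34,sqrt( 7 )/7, 4,3*sqrt(2) , 15,  46.24] 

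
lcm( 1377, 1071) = 9639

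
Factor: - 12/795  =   - 2^2 * 5^ ( - 1)*53^( - 1 )= - 4/265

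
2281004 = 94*24266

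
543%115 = 83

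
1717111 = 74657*23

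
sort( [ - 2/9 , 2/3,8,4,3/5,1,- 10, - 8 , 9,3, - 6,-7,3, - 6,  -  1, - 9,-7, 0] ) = [  -  10, - 9,-8, - 7, - 7, - 6,-6,-1, - 2/9,  0, 3/5,2/3, 1, 3, 3,4, 8,9]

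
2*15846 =31692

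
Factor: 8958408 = 2^3*3^1*23^1*16229^1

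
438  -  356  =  82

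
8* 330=2640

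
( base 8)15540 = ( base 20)HA8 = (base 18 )13b6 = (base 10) 7008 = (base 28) 8q8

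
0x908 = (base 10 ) 2312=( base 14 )BB2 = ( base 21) 552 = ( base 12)1408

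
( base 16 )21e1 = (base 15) 2883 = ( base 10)8673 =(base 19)1509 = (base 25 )dln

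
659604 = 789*836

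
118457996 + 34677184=153135180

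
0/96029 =0 =0.00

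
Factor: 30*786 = 23580=2^2*3^2*5^1 * 131^1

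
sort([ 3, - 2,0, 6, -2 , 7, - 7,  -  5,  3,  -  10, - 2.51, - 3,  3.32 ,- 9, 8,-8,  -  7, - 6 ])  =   [- 10, - 9, - 8,- 7 ,- 7, - 6,-5, - 3,  -  2.51, - 2, - 2, 0,  3,  3 , 3.32, 6, 7,  8]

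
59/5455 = 59/5455 =0.01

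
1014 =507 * 2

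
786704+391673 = 1178377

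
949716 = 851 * 1116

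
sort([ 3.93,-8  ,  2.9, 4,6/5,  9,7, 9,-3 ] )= [-8, - 3, 6/5, 2.9, 3.93,  4, 7,9, 9 ]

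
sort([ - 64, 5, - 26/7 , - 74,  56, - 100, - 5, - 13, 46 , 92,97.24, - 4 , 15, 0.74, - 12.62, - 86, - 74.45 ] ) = [ - 100, - 86,-74.45, - 74,-64, - 13, - 12.62,-5, - 4, - 26/7, 0.74, 5,15, 46, 56, 92,  97.24 ] 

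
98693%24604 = 277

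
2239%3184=2239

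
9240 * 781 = 7216440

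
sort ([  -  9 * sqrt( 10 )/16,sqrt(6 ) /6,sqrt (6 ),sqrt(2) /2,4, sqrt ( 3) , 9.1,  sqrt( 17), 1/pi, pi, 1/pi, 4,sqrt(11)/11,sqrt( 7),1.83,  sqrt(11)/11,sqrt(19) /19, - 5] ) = [ - 5, - 9*sqrt( 10) /16, sqrt ( 19 ) /19, sqrt( 11) /11,sqrt(11) /11, 1/pi , 1/pi,sqrt( 6 ) /6,sqrt( 2) /2,sqrt( 3),1.83, sqrt ( 6 ),sqrt( 7),pi, 4, 4,sqrt(17 ),9.1]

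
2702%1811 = 891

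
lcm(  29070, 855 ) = 29070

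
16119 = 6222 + 9897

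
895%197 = 107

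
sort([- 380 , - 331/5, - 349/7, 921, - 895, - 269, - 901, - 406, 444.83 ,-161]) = [ - 901, - 895, - 406, - 380, - 269,  -  161, - 331/5, - 349/7, 444.83,921]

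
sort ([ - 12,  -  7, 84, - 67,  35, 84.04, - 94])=[ - 94, - 67,-12  , - 7,  35, 84, 84.04]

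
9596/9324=1+68/2331 = 1.03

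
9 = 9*1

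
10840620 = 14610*742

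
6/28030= 3/14015=0.00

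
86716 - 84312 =2404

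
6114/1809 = 3+229/603 = 3.38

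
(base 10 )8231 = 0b10000000100111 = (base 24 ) E6N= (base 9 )12255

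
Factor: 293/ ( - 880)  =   - 2^( - 4)*5^ (-1)*11^ ( - 1 )*293^1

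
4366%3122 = 1244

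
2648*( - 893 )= - 2364664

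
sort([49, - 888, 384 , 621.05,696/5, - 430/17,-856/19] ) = [ - 888, - 856/19 ,-430/17, 49 , 696/5, 384,621.05]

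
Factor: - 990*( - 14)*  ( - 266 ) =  - 3686760 = - 2^3 * 3^2*5^1*7^2 *11^1*19^1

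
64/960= 1/15 = 0.07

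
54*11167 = 603018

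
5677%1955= 1767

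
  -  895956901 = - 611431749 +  - 284525152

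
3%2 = 1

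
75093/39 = 1925 + 6/13 =1925.46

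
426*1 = 426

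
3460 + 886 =4346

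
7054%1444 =1278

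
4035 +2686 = 6721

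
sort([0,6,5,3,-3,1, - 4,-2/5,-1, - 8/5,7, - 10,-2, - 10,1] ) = [ - 10,-10, - 4, - 3, - 2,-8/5,-1, - 2/5,0, 1, 1,3,5,6 , 7]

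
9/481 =9/481 = 0.02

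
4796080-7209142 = - 2413062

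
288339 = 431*669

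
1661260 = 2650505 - 989245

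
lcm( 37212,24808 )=74424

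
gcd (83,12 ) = 1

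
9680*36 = 348480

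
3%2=1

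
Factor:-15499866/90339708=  - 2^ (-1)*43^1 * 60077^1 * 7528309^ ( - 1)=- 2583311/15056618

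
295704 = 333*888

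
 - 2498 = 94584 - 97082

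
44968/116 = 11242/29 = 387.66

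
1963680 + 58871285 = 60834965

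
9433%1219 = 900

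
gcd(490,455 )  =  35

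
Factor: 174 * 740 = 128760 = 2^3*3^1*5^1*29^1 * 37^1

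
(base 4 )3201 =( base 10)225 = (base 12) 169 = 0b11100001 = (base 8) 341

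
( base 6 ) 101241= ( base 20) 1049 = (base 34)6xv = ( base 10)8089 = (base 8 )17631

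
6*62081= 372486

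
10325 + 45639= 55964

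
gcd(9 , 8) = 1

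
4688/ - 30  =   - 2344/15 = - 156.27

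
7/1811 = 7/1811 = 0.00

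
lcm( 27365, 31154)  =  2025010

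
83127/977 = 85 + 82/977 =85.08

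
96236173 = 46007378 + 50228795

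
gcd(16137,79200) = 99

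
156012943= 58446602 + 97566341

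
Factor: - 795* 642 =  - 510390= - 2^1*3^2* 5^1 * 53^1*107^1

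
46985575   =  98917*475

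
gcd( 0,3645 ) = 3645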